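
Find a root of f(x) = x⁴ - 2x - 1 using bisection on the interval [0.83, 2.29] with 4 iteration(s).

f(x) = x⁴ - 2x - 1
Initial interval: [0.83, 2.29]

Iteration 1:
  c_1 = (0.830000 + 2.290000)/2 = 1.560000
  f(c_1) = f(1.560000) = 1.802409
  f(a) × f(c) < 0, new interval: [0.830000, 1.560000]
Iteration 2:
  c_2 = (0.830000 + 1.560000)/2 = 1.195000
  f(c_2) = f(1.195000) = -1.350745
  f(a) × f(c) ≥ 0, new interval: [1.195000, 1.560000]
Iteration 3:
  c_3 = (1.195000 + 1.560000)/2 = 1.377500
  f(c_3) = f(1.377500) = -0.154470
  f(a) × f(c) ≥ 0, new interval: [1.377500, 1.560000]
Iteration 4:
  c_4 = (1.377500 + 1.560000)/2 = 1.468750
  f(c_4) = f(1.468750) = 0.716126
  f(a) × f(c) < 0, new interval: [1.377500, 1.468750]

After 4 iteration(s), the approximation is c_4 = 1.468750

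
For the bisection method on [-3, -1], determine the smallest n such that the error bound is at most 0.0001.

We need (b-a)/2^n ≤ 0.0001
(-1 - (-3))/2^n ≤ 0.0001
2/2^n ≤ 0.0001
2^n ≥ 20000
n ≥ log₂(20000) = 14.29
n ≥ 15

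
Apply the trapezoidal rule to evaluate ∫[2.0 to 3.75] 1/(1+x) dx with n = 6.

f(x) = 1/(1+x)
a = 2.0, b = 3.75, n = 6
h = (b - a)/n = 0.291667

Trapezoidal rule: (h/2)[f(x₀) + 2f(x₁) + 2f(x₂) + ... + f(xₙ)]

x_0 = 2.0000, f(x_0) = 0.333333, coefficient = 1
x_1 = 2.2917, f(x_1) = 0.303797, coefficient = 2
x_2 = 2.5833, f(x_2) = 0.279070, coefficient = 2
x_3 = 2.8750, f(x_3) = 0.258065, coefficient = 2
x_4 = 3.1667, f(x_4) = 0.240000, coefficient = 2
x_5 = 3.4583, f(x_5) = 0.224299, coefficient = 2
x_6 = 3.7500, f(x_6) = 0.210526, coefficient = 1

I ≈ (0.291667/2) × 3.154321 = 0.460005
Exact value: 0.459532
Error: 0.000473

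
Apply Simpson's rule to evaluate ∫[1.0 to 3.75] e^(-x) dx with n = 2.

f(x) = e^(-x)
a = 1.0, b = 3.75, n = 2
h = (b - a)/n = 1.375000

Simpson's rule: (h/3)[f(x₀) + 4f(x₁) + 2f(x₂) + ... + f(xₙ)]

x_0 = 1.0000, f(x_0) = 0.367879, coefficient = 1
x_1 = 2.3750, f(x_1) = 0.093014, coefficient = 4
x_2 = 3.7500, f(x_2) = 0.023518, coefficient = 1

I ≈ (1.375000/3) × 0.763455 = 0.349917
Exact value: 0.344362
Error: 0.005555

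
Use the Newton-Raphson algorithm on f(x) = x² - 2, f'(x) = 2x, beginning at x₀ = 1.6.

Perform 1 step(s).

f(x) = x² - 2
f'(x) = 2x
x₀ = 1.6

Newton-Raphson formula: x_{n+1} = x_n - f(x_n)/f'(x_n)

Iteration 1:
  f(1.600000) = 0.560000
  f'(1.600000) = 3.200000
  x_1 = 1.600000 - 0.560000/3.200000 = 1.425000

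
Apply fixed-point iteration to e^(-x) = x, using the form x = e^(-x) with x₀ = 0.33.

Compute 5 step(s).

Equation: e^(-x) = x
Fixed-point form: x = e^(-x)
x₀ = 0.33

x_1 = g(0.330000) = 0.718924
x_2 = g(0.718924) = 0.487276
x_3 = g(0.487276) = 0.614297
x_4 = g(0.614297) = 0.541021
x_5 = g(0.541021) = 0.582154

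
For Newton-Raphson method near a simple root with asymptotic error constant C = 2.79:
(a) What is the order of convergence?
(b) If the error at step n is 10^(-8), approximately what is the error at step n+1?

(a) Newton-Raphson has quadratic (order 2) convergence near simple roots.
    This means |e_{n+1}| ≈ C|e_n|².

(b) With |e_n| = 10^(-8) and C = 2.79:
    |e_{n+1}| ≈ 2.79 × (10^(-8))² = 2.79 × 10^(-16)

(a) 2 (quadratic); (b) |e_{n+1}| ≈ 2.790e-16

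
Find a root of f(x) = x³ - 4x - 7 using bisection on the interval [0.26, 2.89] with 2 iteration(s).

f(x) = x³ - 4x - 7
Initial interval: [0.26, 2.89]

Iteration 1:
  c_1 = (0.260000 + 2.890000)/2 = 1.575000
  f(c_1) = f(1.575000) = -9.393016
  f(a) × f(c) ≥ 0, new interval: [1.575000, 2.890000]
Iteration 2:
  c_2 = (1.575000 + 2.890000)/2 = 2.232500
  f(c_2) = f(2.232500) = -4.803094
  f(a) × f(c) ≥ 0, new interval: [2.232500, 2.890000]

After 2 iteration(s), the approximation is c_2 = 2.232500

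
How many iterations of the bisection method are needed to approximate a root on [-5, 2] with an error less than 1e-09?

We need (b-a)/2^n ≤ 1e-09
(2 - (-5))/2^n ≤ 1e-09
7/2^n ≤ 1e-09
2^n ≥ 7000000000
n ≥ log₂(7000000000) = 32.70
n ≥ 33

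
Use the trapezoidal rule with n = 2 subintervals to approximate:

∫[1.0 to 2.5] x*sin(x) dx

f(x) = x*sin(x)
a = 1.0, b = 2.5, n = 2
h = (b - a)/n = 0.750000

Trapezoidal rule: (h/2)[f(x₀) + 2f(x₁) + 2f(x₂) + ... + f(xₙ)]

x_0 = 1.0000, f(x_0) = 0.841471, coefficient = 1
x_1 = 1.7500, f(x_1) = 1.721975, coefficient = 2
x_2 = 2.5000, f(x_2) = 1.496180, coefficient = 1

I ≈ (0.750000/2) × 5.781602 = 2.168101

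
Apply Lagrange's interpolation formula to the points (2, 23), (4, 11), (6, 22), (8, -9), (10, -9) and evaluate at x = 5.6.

Lagrange interpolation formula:
P(x) = Σ yᵢ × Lᵢ(x)
where Lᵢ(x) = Π_{j≠i} (x - xⱼ)/(xᵢ - xⱼ)

L_0(5.6) = (5.6 - 4)/(2 - 4) × (5.6 - 6)/(2 - 6) × (5.6 - 8)/(2 - 8) × (5.6 - 10)/(2 - 10) = -0.017600
L_1(5.6) = (5.6 - 2)/(4 - 2) × (5.6 - 6)/(4 - 6) × (5.6 - 8)/(4 - 8) × (5.6 - 10)/(4 - 10) = 0.158400
L_2(5.6) = (5.6 - 2)/(6 - 2) × (5.6 - 4)/(6 - 4) × (5.6 - 8)/(6 - 8) × (5.6 - 10)/(6 - 10) = 0.950400
L_3(5.6) = (5.6 - 2)/(8 - 2) × (5.6 - 4)/(8 - 4) × (5.6 - 6)/(8 - 6) × (5.6 - 10)/(8 - 10) = -0.105600
L_4(5.6) = (5.6 - 2)/(10 - 2) × (5.6 - 4)/(10 - 4) × (5.6 - 6)/(10 - 6) × (5.6 - 8)/(10 - 8) = 0.014400

P(5.6) = 23×L_0(5.6) + 11×L_1(5.6) + 22×L_2(5.6) + (-9)×L_3(5.6) + (-9)×L_4(5.6)
P(5.6) = 23.067200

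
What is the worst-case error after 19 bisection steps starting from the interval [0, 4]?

Bisection error bound: |error| ≤ (b-a)/2^n
|error| ≤ (4 - 0)/2^19 = 4/2^19
|error| ≤ 0.0000076294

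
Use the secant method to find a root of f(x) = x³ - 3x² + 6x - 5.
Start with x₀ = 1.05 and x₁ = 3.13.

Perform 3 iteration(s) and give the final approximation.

f(x) = x³ - 3x² + 6x - 5
x₀ = 1.05, x₁ = 3.13

Secant formula: x_{n+1} = x_n - f(x_n)(x_n - x_{n-1})/(f(x_n) - f(x_{n-1}))

Iteration 1:
  f(1.050000) = -0.849875
  f(3.130000) = 15.053597
  x_2 = 3.130000 - 15.053597×(3.130000 - 1.050000)/(15.053597 - (-0.849875))
       = 1.161154
Iteration 2:
  f(3.130000) = 15.053597
  f(1.161154) = -0.512352
  x_3 = 1.161154 - (-0.512352)×(1.161154 - 3.130000)/(-0.512352 - 15.053597)
       = 1.225959
Iteration 3:
  f(1.161154) = -0.512352
  f(1.225959) = -0.310587
  x_4 = 1.225959 - (-0.310587)×(1.225959 - 1.161154)/(-0.310587 - (-0.512352))
       = 1.325716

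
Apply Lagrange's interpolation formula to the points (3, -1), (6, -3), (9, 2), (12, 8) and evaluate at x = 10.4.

Lagrange interpolation formula:
P(x) = Σ yᵢ × Lᵢ(x)
where Lᵢ(x) = Π_{j≠i} (x - xⱼ)/(xᵢ - xⱼ)

L_0(10.4) = (10.4 - 6)/(3 - 6) × (10.4 - 9)/(3 - 9) × (10.4 - 12)/(3 - 12) = 0.060840
L_1(10.4) = (10.4 - 3)/(6 - 3) × (10.4 - 9)/(6 - 9) × (10.4 - 12)/(6 - 12) = -0.306963
L_2(10.4) = (10.4 - 3)/(9 - 3) × (10.4 - 6)/(9 - 6) × (10.4 - 12)/(9 - 12) = 0.964741
L_3(10.4) = (10.4 - 3)/(12 - 3) × (10.4 - 6)/(12 - 6) × (10.4 - 9)/(12 - 9) = 0.281383

P(10.4) = (-1)×L_0(10.4) + (-3)×L_1(10.4) + 2×L_2(10.4) + 8×L_3(10.4)
P(10.4) = 5.040593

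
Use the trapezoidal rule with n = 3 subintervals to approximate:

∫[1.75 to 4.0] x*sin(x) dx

f(x) = x*sin(x)
a = 1.75, b = 4.0, n = 3
h = (b - a)/n = 0.750000

Trapezoidal rule: (h/2)[f(x₀) + 2f(x₁) + 2f(x₂) + ... + f(xₙ)]

x_0 = 1.7500, f(x_0) = 1.721975, coefficient = 1
x_1 = 2.5000, f(x_1) = 1.496180, coefficient = 2
x_2 = 3.2500, f(x_2) = -0.351634, coefficient = 2
x_3 = 4.0000, f(x_3) = -3.027210, coefficient = 1

I ≈ (0.750000/2) × 0.983858 = 0.368947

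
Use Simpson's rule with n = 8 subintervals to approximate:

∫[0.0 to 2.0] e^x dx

f(x) = e^x
a = 0.0, b = 2.0, n = 8
h = (b - a)/n = 0.250000

Simpson's rule: (h/3)[f(x₀) + 4f(x₁) + 2f(x₂) + ... + f(xₙ)]

x_0 = 0.0000, f(x_0) = 1.000000, coefficient = 1
x_1 = 0.2500, f(x_1) = 1.284025, coefficient = 4
x_2 = 0.5000, f(x_2) = 1.648721, coefficient = 2
x_3 = 0.7500, f(x_3) = 2.117000, coefficient = 4
x_4 = 1.0000, f(x_4) = 2.718282, coefficient = 2
x_5 = 1.2500, f(x_5) = 3.490343, coefficient = 4
x_6 = 1.5000, f(x_6) = 4.481689, coefficient = 2
x_7 = 1.7500, f(x_7) = 5.754603, coefficient = 4
x_8 = 2.0000, f(x_8) = 7.389056, coefficient = 1

I ≈ (0.250000/3) × 76.670325 = 6.389194
Exact value: 6.389056
Error: 0.000138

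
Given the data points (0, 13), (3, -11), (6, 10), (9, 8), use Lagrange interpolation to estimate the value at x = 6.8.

Lagrange interpolation formula:
P(x) = Σ yᵢ × Lᵢ(x)
where Lᵢ(x) = Π_{j≠i} (x - xⱼ)/(xᵢ - xⱼ)

L_0(6.8) = (6.8 - 3)/(0 - 3) × (6.8 - 6)/(0 - 6) × (6.8 - 9)/(0 - 9) = 0.041284
L_1(6.8) = (6.8 - 0)/(3 - 0) × (6.8 - 6)/(3 - 6) × (6.8 - 9)/(3 - 9) = -0.221630
L_2(6.8) = (6.8 - 0)/(6 - 0) × (6.8 - 3)/(6 - 3) × (6.8 - 9)/(6 - 9) = 1.052741
L_3(6.8) = (6.8 - 0)/(9 - 0) × (6.8 - 3)/(9 - 3) × (6.8 - 6)/(9 - 6) = 0.127605

P(6.8) = 13×L_0(6.8) + (-11)×L_1(6.8) + 10×L_2(6.8) + 8×L_3(6.8)
P(6.8) = 14.522864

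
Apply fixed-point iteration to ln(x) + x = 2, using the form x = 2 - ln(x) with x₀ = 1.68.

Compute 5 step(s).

Equation: ln(x) + x = 2
Fixed-point form: x = 2 - ln(x)
x₀ = 1.68

x_1 = g(1.680000) = 1.481206
x_2 = g(1.481206) = 1.607143
x_3 = g(1.607143) = 1.525542
x_4 = g(1.525542) = 1.577650
x_5 = g(1.577650) = 1.544063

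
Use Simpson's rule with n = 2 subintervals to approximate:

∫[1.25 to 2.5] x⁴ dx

f(x) = x⁴
a = 1.25, b = 2.5, n = 2
h = (b - a)/n = 0.625000

Simpson's rule: (h/3)[f(x₀) + 4f(x₁) + 2f(x₂) + ... + f(xₙ)]

x_0 = 1.2500, f(x_0) = 2.441406, coefficient = 1
x_1 = 1.8750, f(x_1) = 12.359619, coefficient = 4
x_2 = 2.5000, f(x_2) = 39.062500, coefficient = 1

I ≈ (0.625000/3) × 90.942383 = 18.946330
Exact value: 18.920898
Error: 0.025431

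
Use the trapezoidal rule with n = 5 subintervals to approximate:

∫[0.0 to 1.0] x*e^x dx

f(x) = x*e^x
a = 0.0, b = 1.0, n = 5
h = (b - a)/n = 0.200000

Trapezoidal rule: (h/2)[f(x₀) + 2f(x₁) + 2f(x₂) + ... + f(xₙ)]

x_0 = 0.0000, f(x_0) = 0.000000, coefficient = 1
x_1 = 0.2000, f(x_1) = 0.244281, coefficient = 2
x_2 = 0.4000, f(x_2) = 0.596730, coefficient = 2
x_3 = 0.6000, f(x_3) = 1.093271, coefficient = 2
x_4 = 0.8000, f(x_4) = 1.780433, coefficient = 2
x_5 = 1.0000, f(x_5) = 2.718282, coefficient = 1

I ≈ (0.200000/2) × 10.147711 = 1.014771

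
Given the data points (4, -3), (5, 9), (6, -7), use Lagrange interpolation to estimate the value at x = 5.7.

Lagrange interpolation formula:
P(x) = Σ yᵢ × Lᵢ(x)
where Lᵢ(x) = Π_{j≠i} (x - xⱼ)/(xᵢ - xⱼ)

L_0(5.7) = (5.7 - 5)/(4 - 5) × (5.7 - 6)/(4 - 6) = -0.105000
L_1(5.7) = (5.7 - 4)/(5 - 4) × (5.7 - 6)/(5 - 6) = 0.510000
L_2(5.7) = (5.7 - 4)/(6 - 4) × (5.7 - 5)/(6 - 5) = 0.595000

P(5.7) = (-3)×L_0(5.7) + 9×L_1(5.7) + (-7)×L_2(5.7)
P(5.7) = 0.740000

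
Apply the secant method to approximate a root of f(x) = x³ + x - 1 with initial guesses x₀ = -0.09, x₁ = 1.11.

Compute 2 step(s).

f(x) = x³ + x - 1
x₀ = -0.09, x₁ = 1.11

Secant formula: x_{n+1} = x_n - f(x_n)(x_n - x_{n-1})/(f(x_n) - f(x_{n-1}))

Iteration 1:
  f(-0.090000) = -1.090729
  f(1.110000) = 1.477631
  x_2 = 1.110000 - 1.477631×(1.110000 - (-0.090000))/(1.477631 - (-1.090729))
       = 0.419615
Iteration 2:
  f(1.110000) = 1.477631
  f(0.419615) = -0.506501
  x_3 = 0.419615 - (-0.506501)×(0.419615 - 1.110000)/(-0.506501 - 1.477631)
       = 0.595854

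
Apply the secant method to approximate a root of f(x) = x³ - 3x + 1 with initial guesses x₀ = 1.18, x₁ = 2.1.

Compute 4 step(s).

f(x) = x³ - 3x + 1
x₀ = 1.18, x₁ = 2.1

Secant formula: x_{n+1} = x_n - f(x_n)(x_n - x_{n-1})/(f(x_n) - f(x_{n-1}))

Iteration 1:
  f(1.180000) = -0.896968
  f(2.100000) = 3.961000
  x_2 = 2.100000 - 3.961000×(2.100000 - 1.180000)/(3.961000 - (-0.896968))
       = 1.349867
Iteration 2:
  f(2.100000) = 3.961000
  f(1.349867) = -0.589952
  x_3 = 1.349867 - (-0.589952)×(1.349867 - 2.100000)/(-0.589952 - 3.961000)
       = 1.447109
Iteration 3:
  f(1.349867) = -0.589952
  f(1.447109) = -0.310900
  x_4 = 1.447109 - (-0.310900)×(1.447109 - 1.349867)/(-0.310900 - (-0.589952))
       = 1.555449
Iteration 4:
  f(1.447109) = -0.310900
  f(1.555449) = 0.096940
  x_5 = 1.555449 - 0.096940×(1.555449 - 1.447109)/(0.096940 - (-0.310900))
       = 1.529698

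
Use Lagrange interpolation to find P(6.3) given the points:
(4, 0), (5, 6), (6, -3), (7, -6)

Lagrange interpolation formula:
P(x) = Σ yᵢ × Lᵢ(x)
where Lᵢ(x) = Π_{j≠i} (x - xⱼ)/(xᵢ - xⱼ)

L_0(6.3) = (6.3 - 5)/(4 - 5) × (6.3 - 6)/(4 - 6) × (6.3 - 7)/(4 - 7) = 0.045500
L_1(6.3) = (6.3 - 4)/(5 - 4) × (6.3 - 6)/(5 - 6) × (6.3 - 7)/(5 - 7) = -0.241500
L_2(6.3) = (6.3 - 4)/(6 - 4) × (6.3 - 5)/(6 - 5) × (6.3 - 7)/(6 - 7) = 1.046500
L_3(6.3) = (6.3 - 4)/(7 - 4) × (6.3 - 5)/(7 - 5) × (6.3 - 6)/(7 - 6) = 0.149500

P(6.3) = 0×L_0(6.3) + 6×L_1(6.3) + (-3)×L_2(6.3) + (-6)×L_3(6.3)
P(6.3) = -5.485500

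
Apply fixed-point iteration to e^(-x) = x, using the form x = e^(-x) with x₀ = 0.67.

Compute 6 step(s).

Equation: e^(-x) = x
Fixed-point form: x = e^(-x)
x₀ = 0.67

x_1 = g(0.670000) = 0.511709
x_2 = g(0.511709) = 0.599470
x_3 = g(0.599470) = 0.549102
x_4 = g(0.549102) = 0.577468
x_5 = g(0.577468) = 0.561318
x_6 = g(0.561318) = 0.570457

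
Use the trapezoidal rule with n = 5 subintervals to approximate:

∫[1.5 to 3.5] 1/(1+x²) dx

f(x) = 1/(1+x²)
a = 1.5, b = 3.5, n = 5
h = (b - a)/n = 0.400000

Trapezoidal rule: (h/2)[f(x₀) + 2f(x₁) + 2f(x₂) + ... + f(xₙ)]

x_0 = 1.5000, f(x_0) = 0.307692, coefficient = 1
x_1 = 1.9000, f(x_1) = 0.216920, coefficient = 2
x_2 = 2.3000, f(x_2) = 0.158983, coefficient = 2
x_3 = 2.7000, f(x_3) = 0.120627, coefficient = 2
x_4 = 3.1000, f(x_4) = 0.094251, coefficient = 2
x_5 = 3.5000, f(x_5) = 0.075472, coefficient = 1

I ≈ (0.400000/2) × 1.564724 = 0.312945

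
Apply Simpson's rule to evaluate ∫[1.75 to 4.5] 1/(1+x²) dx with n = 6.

f(x) = 1/(1+x²)
a = 1.75, b = 4.5, n = 6
h = (b - a)/n = 0.458333

Simpson's rule: (h/3)[f(x₀) + 4f(x₁) + 2f(x₂) + ... + f(xₙ)]

x_0 = 1.7500, f(x_0) = 0.246154, coefficient = 1
x_1 = 2.2083, f(x_1) = 0.170162, coefficient = 4
x_2 = 2.6667, f(x_2) = 0.123288, coefficient = 2
x_3 = 3.1250, f(x_3) = 0.092888, coefficient = 4
x_4 = 3.5833, f(x_4) = 0.072253, coefficient = 2
x_5 = 4.0417, f(x_5) = 0.057687, coefficient = 4
x_6 = 4.5000, f(x_6) = 0.047059, coefficient = 1

I ≈ (0.458333/3) × 1.967243 = 0.300551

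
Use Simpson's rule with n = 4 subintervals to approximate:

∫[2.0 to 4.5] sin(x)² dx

f(x) = sin(x)²
a = 2.0, b = 4.5, n = 4
h = (b - a)/n = 0.625000

Simpson's rule: (h/3)[f(x₀) + 4f(x₁) + 2f(x₂) + ... + f(xₙ)]

x_0 = 2.0000, f(x_0) = 0.826822, coefficient = 1
x_1 = 2.6250, f(x_1) = 0.243957, coefficient = 4
x_2 = 3.2500, f(x_2) = 0.011706, coefficient = 2
x_3 = 3.8750, f(x_3) = 0.448103, coefficient = 4
x_4 = 4.5000, f(x_4) = 0.955565, coefficient = 1

I ≈ (0.625000/3) × 4.574040 = 0.952925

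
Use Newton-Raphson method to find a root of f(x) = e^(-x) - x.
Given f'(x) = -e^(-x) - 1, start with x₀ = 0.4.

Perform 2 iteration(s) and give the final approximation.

f(x) = e^(-x) - x
f'(x) = -e^(-x) - 1
x₀ = 0.4

Newton-Raphson formula: x_{n+1} = x_n - f(x_n)/f'(x_n)

Iteration 1:
  f(0.400000) = 0.270320
  f'(0.400000) = -1.670320
  x_1 = 0.400000 - 0.270320/(-1.670320) = 0.561837
Iteration 2:
  f(0.561837) = 0.008323
  f'(0.561837) = -1.570161
  x_2 = 0.561837 - 0.008323/(-1.570161) = 0.567138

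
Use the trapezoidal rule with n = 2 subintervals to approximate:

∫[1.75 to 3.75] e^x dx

f(x) = e^x
a = 1.75, b = 3.75, n = 2
h = (b - a)/n = 1.000000

Trapezoidal rule: (h/2)[f(x₀) + 2f(x₁) + 2f(x₂) + ... + f(xₙ)]

x_0 = 1.7500, f(x_0) = 5.754603, coefficient = 1
x_1 = 2.7500, f(x_1) = 15.642632, coefficient = 2
x_2 = 3.7500, f(x_2) = 42.521082, coefficient = 1

I ≈ (1.000000/2) × 79.560948 = 39.780474
Exact value: 36.766479
Error: 3.013995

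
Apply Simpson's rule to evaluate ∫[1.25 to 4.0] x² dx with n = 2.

f(x) = x²
a = 1.25, b = 4.0, n = 2
h = (b - a)/n = 1.375000

Simpson's rule: (h/3)[f(x₀) + 4f(x₁) + 2f(x₂) + ... + f(xₙ)]

x_0 = 1.2500, f(x_0) = 1.562500, coefficient = 1
x_1 = 2.6250, f(x_1) = 6.890625, coefficient = 4
x_2 = 4.0000, f(x_2) = 16.000000, coefficient = 1

I ≈ (1.375000/3) × 45.125000 = 20.682292
Exact value: 20.682292
Error: 0.000000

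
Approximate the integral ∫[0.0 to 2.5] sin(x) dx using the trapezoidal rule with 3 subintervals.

f(x) = sin(x)
a = 0.0, b = 2.5, n = 3
h = (b - a)/n = 0.833333

Trapezoidal rule: (h/2)[f(x₀) + 2f(x₁) + 2f(x₂) + ... + f(xₙ)]

x_0 = 0.0000, f(x_0) = 0.000000, coefficient = 1
x_1 = 0.8333, f(x_1) = 0.740177, coefficient = 2
x_2 = 1.6667, f(x_2) = 0.995408, coefficient = 2
x_3 = 2.5000, f(x_3) = 0.598472, coefficient = 1

I ≈ (0.833333/2) × 4.069642 = 1.695684
Exact value: 1.801144
Error: 0.105460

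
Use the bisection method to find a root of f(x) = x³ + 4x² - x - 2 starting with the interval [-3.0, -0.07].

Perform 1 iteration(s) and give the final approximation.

f(x) = x³ + 4x² - x - 2
Initial interval: [-3.0, -0.07]

Iteration 1:
  c_1 = (-3.000000 + (-0.070000))/2 = -1.535000
  f(c_1) = f(-1.535000) = 5.343095
  f(a) × f(c) ≥ 0, new interval: [-1.535000, -0.070000]

After 1 iteration(s), the approximation is c_1 = -1.535000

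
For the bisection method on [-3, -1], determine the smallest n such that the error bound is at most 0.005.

We need (b-a)/2^n ≤ 0.005
(-1 - (-3))/2^n ≤ 0.005
2/2^n ≤ 0.005
2^n ≥ 400
n ≥ log₂(400) = 8.64
n ≥ 9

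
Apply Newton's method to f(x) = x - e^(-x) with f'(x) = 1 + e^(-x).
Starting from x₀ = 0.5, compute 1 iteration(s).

f(x) = x - e^(-x)
f'(x) = 1 + e^(-x)
x₀ = 0.5

Newton-Raphson formula: x_{n+1} = x_n - f(x_n)/f'(x_n)

Iteration 1:
  f(0.500000) = -0.106531
  f'(0.500000) = 1.606531
  x_1 = 0.500000 - (-0.106531)/1.606531 = 0.566311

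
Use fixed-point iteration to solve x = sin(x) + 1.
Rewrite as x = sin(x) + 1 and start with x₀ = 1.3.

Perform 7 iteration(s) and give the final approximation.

Equation: x = sin(x) + 1
Fixed-point form: x = sin(x) + 1
x₀ = 1.3

x_1 = g(1.300000) = 1.963558
x_2 = g(1.963558) = 1.923856
x_3 = g(1.923856) = 1.938319
x_4 = g(1.938319) = 1.933220
x_5 = g(1.933220) = 1.935040
x_6 = g(1.935040) = 1.934393
x_7 = g(1.934393) = 1.934624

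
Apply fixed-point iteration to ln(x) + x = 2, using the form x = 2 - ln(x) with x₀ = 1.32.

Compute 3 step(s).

Equation: ln(x) + x = 2
Fixed-point form: x = 2 - ln(x)
x₀ = 1.32

x_1 = g(1.320000) = 1.722368
x_2 = g(1.722368) = 1.456300
x_3 = g(1.456300) = 1.624101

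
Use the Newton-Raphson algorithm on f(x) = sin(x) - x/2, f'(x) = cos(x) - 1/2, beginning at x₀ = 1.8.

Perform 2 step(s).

f(x) = sin(x) - x/2
f'(x) = cos(x) - 1/2
x₀ = 1.8

Newton-Raphson formula: x_{n+1} = x_n - f(x_n)/f'(x_n)

Iteration 1:
  f(1.800000) = 0.073848
  f'(1.800000) = -0.727202
  x_1 = 1.800000 - 0.073848/(-0.727202) = 1.901550
Iteration 2:
  f(1.901550) = -0.004977
  f'(1.901550) = -0.824756
  x_2 = 1.901550 - (-0.004977)/(-0.824756) = 1.895515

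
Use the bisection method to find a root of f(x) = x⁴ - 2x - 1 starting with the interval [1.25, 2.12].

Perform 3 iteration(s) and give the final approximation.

f(x) = x⁴ - 2x - 1
Initial interval: [1.25, 2.12]

Iteration 1:
  c_1 = (1.250000 + 2.120000)/2 = 1.685000
  f(c_1) = f(1.685000) = 3.691199
  f(a) × f(c) < 0, new interval: [1.250000, 1.685000]
Iteration 2:
  c_2 = (1.250000 + 1.685000)/2 = 1.467500
  f(c_2) = f(1.467500) = 0.702805
  f(a) × f(c) < 0, new interval: [1.250000, 1.467500]
Iteration 3:
  c_3 = (1.250000 + 1.467500)/2 = 1.358750
  f(c_3) = f(1.358750) = -0.309040
  f(a) × f(c) ≥ 0, new interval: [1.358750, 1.467500]

After 3 iteration(s), the approximation is c_3 = 1.358750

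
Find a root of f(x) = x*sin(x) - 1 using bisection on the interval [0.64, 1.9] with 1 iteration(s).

f(x) = x*sin(x) - 1
Initial interval: [0.64, 1.9]

Iteration 1:
  c_1 = (0.640000 + 1.900000)/2 = 1.270000
  f(c_1) = f(1.270000) = 0.212978
  f(a) × f(c) < 0, new interval: [0.640000, 1.270000]

After 1 iteration(s), the approximation is c_1 = 1.270000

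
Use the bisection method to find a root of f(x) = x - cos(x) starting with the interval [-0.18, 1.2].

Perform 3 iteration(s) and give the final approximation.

f(x) = x - cos(x)
Initial interval: [-0.18, 1.2]

Iteration 1:
  c_1 = (-0.180000 + 1.200000)/2 = 0.510000
  f(c_1) = f(0.510000) = -0.362745
  f(a) × f(c) ≥ 0, new interval: [0.510000, 1.200000]
Iteration 2:
  c_2 = (0.510000 + 1.200000)/2 = 0.855000
  f(c_2) = f(0.855000) = 0.198781
  f(a) × f(c) < 0, new interval: [0.510000, 0.855000]
Iteration 3:
  c_3 = (0.510000 + 0.855000)/2 = 0.682500
  f(c_3) = f(0.682500) = -0.093498
  f(a) × f(c) ≥ 0, new interval: [0.682500, 0.855000]

After 3 iteration(s), the approximation is c_3 = 0.682500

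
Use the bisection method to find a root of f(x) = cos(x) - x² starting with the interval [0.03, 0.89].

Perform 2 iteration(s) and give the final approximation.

f(x) = cos(x) - x²
Initial interval: [0.03, 0.89]

Iteration 1:
  c_1 = (0.030000 + 0.890000)/2 = 0.460000
  f(c_1) = f(0.460000) = 0.684452
  f(a) × f(c) ≥ 0, new interval: [0.460000, 0.890000]
Iteration 2:
  c_2 = (0.460000 + 0.890000)/2 = 0.675000
  f(c_2) = f(0.675000) = 0.325082
  f(a) × f(c) ≥ 0, new interval: [0.675000, 0.890000]

After 2 iteration(s), the approximation is c_2 = 0.675000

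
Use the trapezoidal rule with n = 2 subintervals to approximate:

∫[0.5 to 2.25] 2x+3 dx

f(x) = 2x+3
a = 0.5, b = 2.25, n = 2
h = (b - a)/n = 0.875000

Trapezoidal rule: (h/2)[f(x₀) + 2f(x₁) + 2f(x₂) + ... + f(xₙ)]

x_0 = 0.5000, f(x_0) = 4.000000, coefficient = 1
x_1 = 1.3750, f(x_1) = 5.750000, coefficient = 2
x_2 = 2.2500, f(x_2) = 7.500000, coefficient = 1

I ≈ (0.875000/2) × 23.000000 = 10.062500
Exact value: 10.062500
Error: 0.000000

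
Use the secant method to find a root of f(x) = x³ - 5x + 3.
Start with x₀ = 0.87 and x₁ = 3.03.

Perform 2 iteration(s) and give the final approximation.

f(x) = x³ - 5x + 3
x₀ = 0.87, x₁ = 3.03

Secant formula: x_{n+1} = x_n - f(x_n)(x_n - x_{n-1})/(f(x_n) - f(x_{n-1}))

Iteration 1:
  f(0.870000) = -0.691497
  f(3.030000) = 15.668127
  x_2 = 3.030000 - 15.668127×(3.030000 - 0.870000)/(15.668127 - (-0.691497))
       = 0.961300
Iteration 2:
  f(3.030000) = 15.668127
  f(0.961300) = -0.918165
  x_3 = 0.961300 - (-0.918165)×(0.961300 - 3.030000)/(-0.918165 - 15.668127)
       = 1.075817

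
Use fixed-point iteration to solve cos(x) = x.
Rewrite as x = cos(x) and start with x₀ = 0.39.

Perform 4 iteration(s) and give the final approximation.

Equation: cos(x) = x
Fixed-point form: x = cos(x)
x₀ = 0.39

x_1 = g(0.390000) = 0.924909
x_2 = g(0.924909) = 0.601907
x_3 = g(0.601907) = 0.824257
x_4 = g(0.824257) = 0.679102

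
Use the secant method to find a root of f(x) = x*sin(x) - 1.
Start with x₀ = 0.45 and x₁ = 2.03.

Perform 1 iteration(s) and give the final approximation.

f(x) = x*sin(x) - 1
x₀ = 0.45, x₁ = 2.03

Secant formula: x_{n+1} = x_n - f(x_n)(x_n - x_{n-1})/(f(x_n) - f(x_{n-1}))

Iteration 1:
  f(0.450000) = -0.804266
  f(2.030000) = 0.819704
  x_2 = 2.030000 - 0.819704×(2.030000 - 0.450000)/(0.819704 - (-0.804266))
       = 1.232490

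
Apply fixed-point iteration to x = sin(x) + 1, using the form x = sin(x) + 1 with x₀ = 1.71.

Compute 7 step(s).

Equation: x = sin(x) + 1
Fixed-point form: x = sin(x) + 1
x₀ = 1.71

x_1 = g(1.710000) = 1.990327
x_2 = g(1.990327) = 1.913280
x_3 = g(1.913280) = 1.941923
x_4 = g(1.941923) = 1.931919
x_5 = g(1.931919) = 1.935501
x_6 = g(1.935501) = 1.934229
x_7 = g(1.934229) = 1.934682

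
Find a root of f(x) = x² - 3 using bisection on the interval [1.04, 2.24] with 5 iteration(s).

f(x) = x² - 3
Initial interval: [1.04, 2.24]

Iteration 1:
  c_1 = (1.040000 + 2.240000)/2 = 1.640000
  f(c_1) = f(1.640000) = -0.310400
  f(a) × f(c) ≥ 0, new interval: [1.640000, 2.240000]
Iteration 2:
  c_2 = (1.640000 + 2.240000)/2 = 1.940000
  f(c_2) = f(1.940000) = 0.763600
  f(a) × f(c) < 0, new interval: [1.640000, 1.940000]
Iteration 3:
  c_3 = (1.640000 + 1.940000)/2 = 1.790000
  f(c_3) = f(1.790000) = 0.204100
  f(a) × f(c) < 0, new interval: [1.640000, 1.790000]
Iteration 4:
  c_4 = (1.640000 + 1.790000)/2 = 1.715000
  f(c_4) = f(1.715000) = -0.058775
  f(a) × f(c) ≥ 0, new interval: [1.715000, 1.790000]
Iteration 5:
  c_5 = (1.715000 + 1.790000)/2 = 1.752500
  f(c_5) = f(1.752500) = 0.071256
  f(a) × f(c) < 0, new interval: [1.715000, 1.752500]

After 5 iteration(s), the approximation is c_5 = 1.752500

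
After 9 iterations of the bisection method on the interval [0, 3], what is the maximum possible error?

Bisection error bound: |error| ≤ (b-a)/2^n
|error| ≤ (3 - 0)/2^9 = 3/2^9
|error| ≤ 0.0058593750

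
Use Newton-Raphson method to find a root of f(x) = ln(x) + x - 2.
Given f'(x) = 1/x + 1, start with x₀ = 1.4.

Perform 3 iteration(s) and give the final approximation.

f(x) = ln(x) + x - 2
f'(x) = 1/x + 1
x₀ = 1.4

Newton-Raphson formula: x_{n+1} = x_n - f(x_n)/f'(x_n)

Iteration 1:
  f(1.400000) = -0.263528
  f'(1.400000) = 1.714286
  x_1 = 1.400000 - (-0.263528)/1.714286 = 1.553725
Iteration 2:
  f(1.553725) = -0.005621
  f'(1.553725) = 1.643615
  x_2 = 1.553725 - (-0.005621)/1.643615 = 1.557144
Iteration 3:
  f(1.557144) = -0.000002
  f'(1.557144) = 1.642201
  x_3 = 1.557144 - (-0.000002)/1.642201 = 1.557146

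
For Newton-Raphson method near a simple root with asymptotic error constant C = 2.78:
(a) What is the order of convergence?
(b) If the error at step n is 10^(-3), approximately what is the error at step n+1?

(a) Newton-Raphson has quadratic (order 2) convergence near simple roots.
    This means |e_{n+1}| ≈ C|e_n|².

(b) With |e_n| = 10^(-3) and C = 2.78:
    |e_{n+1}| ≈ 2.78 × (10^(-3))² = 2.78 × 10^(-6)

(a) 2 (quadratic); (b) |e_{n+1}| ≈ 2.780e-06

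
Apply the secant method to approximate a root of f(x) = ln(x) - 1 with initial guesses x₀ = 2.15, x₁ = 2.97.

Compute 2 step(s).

f(x) = ln(x) - 1
x₀ = 2.15, x₁ = 2.97

Secant formula: x_{n+1} = x_n - f(x_n)(x_n - x_{n-1})/(f(x_n) - f(x_{n-1}))

Iteration 1:
  f(2.150000) = -0.234532
  f(2.970000) = 0.088562
  x_2 = 2.970000 - 0.088562×(2.970000 - 2.150000)/(0.088562 - (-0.234532))
       = 2.745233
Iteration 2:
  f(2.970000) = 0.088562
  f(2.745233) = 0.009866
  x_3 = 2.745233 - 0.009866×(2.745233 - 2.970000)/(0.009866 - 0.088562)
       = 2.717054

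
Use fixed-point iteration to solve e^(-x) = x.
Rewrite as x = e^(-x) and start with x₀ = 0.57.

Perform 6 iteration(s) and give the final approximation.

Equation: e^(-x) = x
Fixed-point form: x = e^(-x)
x₀ = 0.57

x_1 = g(0.570000) = 0.565525
x_2 = g(0.565525) = 0.568062
x_3 = g(0.568062) = 0.566623
x_4 = g(0.566623) = 0.567439
x_5 = g(0.567439) = 0.566976
x_6 = g(0.566976) = 0.567238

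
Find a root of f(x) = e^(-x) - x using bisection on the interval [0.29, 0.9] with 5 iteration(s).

f(x) = e^(-x) - x
Initial interval: [0.29, 0.9]

Iteration 1:
  c_1 = (0.290000 + 0.900000)/2 = 0.595000
  f(c_1) = f(0.595000) = -0.043437
  f(a) × f(c) < 0, new interval: [0.290000, 0.595000]
Iteration 2:
  c_2 = (0.290000 + 0.595000)/2 = 0.442500
  f(c_2) = f(0.442500) = 0.199928
  f(a) × f(c) ≥ 0, new interval: [0.442500, 0.595000]
Iteration 3:
  c_3 = (0.442500 + 0.595000)/2 = 0.518750
  f(c_3) = f(0.518750) = 0.076514
  f(a) × f(c) ≥ 0, new interval: [0.518750, 0.595000]
Iteration 4:
  c_4 = (0.518750 + 0.595000)/2 = 0.556875
  f(c_4) = f(0.556875) = 0.016122
  f(a) × f(c) ≥ 0, new interval: [0.556875, 0.595000]
Iteration 5:
  c_5 = (0.556875 + 0.595000)/2 = 0.575937
  f(c_5) = f(0.575937) = -0.013760
  f(a) × f(c) < 0, new interval: [0.556875, 0.575937]

After 5 iteration(s), the approximation is c_5 = 0.575937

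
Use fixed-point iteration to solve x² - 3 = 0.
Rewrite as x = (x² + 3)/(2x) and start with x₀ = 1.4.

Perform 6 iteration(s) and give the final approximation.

Equation: x² - 3 = 0
Fixed-point form: x = (x² + 3)/(2x)
x₀ = 1.4

x_1 = g(1.400000) = 1.771429
x_2 = g(1.771429) = 1.732488
x_3 = g(1.732488) = 1.732051
x_4 = g(1.732051) = 1.732051
x_5 = g(1.732051) = 1.732051
x_6 = g(1.732051) = 1.732051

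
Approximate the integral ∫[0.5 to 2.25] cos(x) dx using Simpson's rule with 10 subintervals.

f(x) = cos(x)
a = 0.5, b = 2.25, n = 10
h = (b - a)/n = 0.175000

Simpson's rule: (h/3)[f(x₀) + 4f(x₁) + 2f(x₂) + ... + f(xₙ)]

x_0 = 0.5000, f(x_0) = 0.877583, coefficient = 1
x_1 = 0.6750, f(x_1) = 0.780707, coefficient = 4
x_2 = 0.8500, f(x_2) = 0.659983, coefficient = 2
x_3 = 1.0250, f(x_3) = 0.519099, coefficient = 4
x_4 = 1.2000, f(x_4) = 0.362358, coefficient = 2
x_5 = 1.3750, f(x_5) = 0.194548, coefficient = 4
x_6 = 1.5500, f(x_6) = 0.020795, coefficient = 2
x_7 = 1.7250, f(x_7) = -0.153593, coefficient = 4
x_8 = 1.9000, f(x_8) = -0.323290, coefficient = 2
x_9 = 2.0750, f(x_9) = -0.483110, coefficient = 4
x_10 = 2.2500, f(x_10) = -0.628174, coefficient = 1

I ≈ (0.175000/3) × 5.119701 = 0.298649
Exact value: 0.298648
Error: 0.000002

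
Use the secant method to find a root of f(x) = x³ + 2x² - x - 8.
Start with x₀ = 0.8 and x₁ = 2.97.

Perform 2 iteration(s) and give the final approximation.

f(x) = x³ + 2x² - x - 8
x₀ = 0.8, x₁ = 2.97

Secant formula: x_{n+1} = x_n - f(x_n)(x_n - x_{n-1})/(f(x_n) - f(x_{n-1}))

Iteration 1:
  f(0.800000) = -7.008000
  f(2.970000) = 32.869873
  x_2 = 2.970000 - 32.869873×(2.970000 - 0.800000)/(32.869873 - (-7.008000))
       = 1.181348
Iteration 2:
  f(2.970000) = 32.869873
  f(1.181348) = -4.741510
  x_3 = 1.181348 - (-4.741510)×(1.181348 - 2.970000)/(-4.741510 - 32.869873)
       = 1.406836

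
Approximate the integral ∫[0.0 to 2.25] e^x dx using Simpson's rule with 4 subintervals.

f(x) = e^x
a = 0.0, b = 2.25, n = 4
h = (b - a)/n = 0.562500

Simpson's rule: (h/3)[f(x₀) + 4f(x₁) + 2f(x₂) + ... + f(xₙ)]

x_0 = 0.0000, f(x_0) = 1.000000, coefficient = 1
x_1 = 0.5625, f(x_1) = 1.755055, coefficient = 4
x_2 = 1.1250, f(x_2) = 3.080217, coefficient = 2
x_3 = 1.6875, f(x_3) = 5.405949, coefficient = 4
x_4 = 2.2500, f(x_4) = 9.487736, coefficient = 1

I ≈ (0.562500/3) × 45.292184 = 8.492284
Exact value: 8.487736
Error: 0.004549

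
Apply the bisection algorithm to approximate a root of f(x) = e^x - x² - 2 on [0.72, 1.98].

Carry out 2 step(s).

f(x) = e^x - x² - 2
Initial interval: [0.72, 1.98]

Iteration 1:
  c_1 = (0.720000 + 1.980000)/2 = 1.350000
  f(c_1) = f(1.350000) = 0.034926
  f(a) × f(c) < 0, new interval: [0.720000, 1.350000]
Iteration 2:
  c_2 = (0.720000 + 1.350000)/2 = 1.035000
  f(c_2) = f(1.035000) = -0.256119
  f(a) × f(c) ≥ 0, new interval: [1.035000, 1.350000]

After 2 iteration(s), the approximation is c_2 = 1.035000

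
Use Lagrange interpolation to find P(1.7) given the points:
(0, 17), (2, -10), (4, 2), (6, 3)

Lagrange interpolation formula:
P(x) = Σ yᵢ × Lᵢ(x)
where Lᵢ(x) = Π_{j≠i} (x - xⱼ)/(xᵢ - xⱼ)

L_0(1.7) = (1.7 - 2)/(0 - 2) × (1.7 - 4)/(0 - 4) × (1.7 - 6)/(0 - 6) = 0.061813
L_1(1.7) = (1.7 - 0)/(2 - 0) × (1.7 - 4)/(2 - 4) × (1.7 - 6)/(2 - 6) = 1.050812
L_2(1.7) = (1.7 - 0)/(4 - 0) × (1.7 - 2)/(4 - 2) × (1.7 - 6)/(4 - 6) = -0.137063
L_3(1.7) = (1.7 - 0)/(6 - 0) × (1.7 - 2)/(6 - 2) × (1.7 - 4)/(6 - 4) = 0.024438

P(1.7) = 17×L_0(1.7) + (-10)×L_1(1.7) + 2×L_2(1.7) + 3×L_3(1.7)
P(1.7) = -9.658125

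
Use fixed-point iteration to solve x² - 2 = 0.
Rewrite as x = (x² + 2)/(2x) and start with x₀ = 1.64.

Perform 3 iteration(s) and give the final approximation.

Equation: x² - 2 = 0
Fixed-point form: x = (x² + 2)/(2x)
x₀ = 1.64

x_1 = g(1.640000) = 1.429756
x_2 = g(1.429756) = 1.414298
x_3 = g(1.414298) = 1.414214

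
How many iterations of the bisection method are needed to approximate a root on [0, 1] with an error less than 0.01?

We need (b-a)/2^n ≤ 0.01
(1 - 0)/2^n ≤ 0.01
1/2^n ≤ 0.01
2^n ≥ 100
n ≥ log₂(100) = 6.64
n ≥ 7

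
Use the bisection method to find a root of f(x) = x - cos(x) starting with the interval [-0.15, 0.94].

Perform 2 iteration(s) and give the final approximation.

f(x) = x - cos(x)
Initial interval: [-0.15, 0.94]

Iteration 1:
  c_1 = (-0.150000 + 0.940000)/2 = 0.395000
  f(c_1) = f(0.395000) = -0.527997
  f(a) × f(c) ≥ 0, new interval: [0.395000, 0.940000]
Iteration 2:
  c_2 = (0.395000 + 0.940000)/2 = 0.667500
  f(c_2) = f(0.667500) = -0.117872
  f(a) × f(c) ≥ 0, new interval: [0.667500, 0.940000]

After 2 iteration(s), the approximation is c_2 = 0.667500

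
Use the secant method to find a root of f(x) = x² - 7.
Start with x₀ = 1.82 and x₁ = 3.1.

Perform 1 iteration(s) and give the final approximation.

f(x) = x² - 7
x₀ = 1.82, x₁ = 3.1

Secant formula: x_{n+1} = x_n - f(x_n)(x_n - x_{n-1})/(f(x_n) - f(x_{n-1}))

Iteration 1:
  f(1.820000) = -3.687600
  f(3.100000) = 2.610000
  x_2 = 3.100000 - 2.610000×(3.100000 - 1.820000)/(2.610000 - (-3.687600))
       = 2.569512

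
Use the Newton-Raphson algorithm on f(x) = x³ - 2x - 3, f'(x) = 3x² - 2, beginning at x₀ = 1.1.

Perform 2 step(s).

f(x) = x³ - 2x - 3
f'(x) = 3x² - 2
x₀ = 1.1

Newton-Raphson formula: x_{n+1} = x_n - f(x_n)/f'(x_n)

Iteration 1:
  f(1.100000) = -3.869000
  f'(1.100000) = 1.630000
  x_1 = 1.100000 - (-3.869000)/1.630000 = 3.473620
Iteration 2:
  f(3.473620) = 31.965571
  f'(3.473620) = 34.198100
  x_2 = 3.473620 - 31.965571/34.198100 = 2.538902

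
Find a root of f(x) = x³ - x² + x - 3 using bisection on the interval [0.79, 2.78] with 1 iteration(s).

f(x) = x³ - x² + x - 3
Initial interval: [0.79, 2.78]

Iteration 1:
  c_1 = (0.790000 + 2.780000)/2 = 1.785000
  f(c_1) = f(1.785000) = 1.286187
  f(a) × f(c) < 0, new interval: [0.790000, 1.785000]

After 1 iteration(s), the approximation is c_1 = 1.785000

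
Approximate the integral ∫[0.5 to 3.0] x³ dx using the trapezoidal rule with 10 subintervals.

f(x) = x³
a = 0.5, b = 3.0, n = 10
h = (b - a)/n = 0.250000

Trapezoidal rule: (h/2)[f(x₀) + 2f(x₁) + 2f(x₂) + ... + f(xₙ)]

x_0 = 0.5000, f(x_0) = 0.125000, coefficient = 1
x_1 = 0.7500, f(x_1) = 0.421875, coefficient = 2
x_2 = 1.0000, f(x_2) = 1.000000, coefficient = 2
x_3 = 1.2500, f(x_3) = 1.953125, coefficient = 2
x_4 = 1.5000, f(x_4) = 3.375000, coefficient = 2
x_5 = 1.7500, f(x_5) = 5.359375, coefficient = 2
x_6 = 2.0000, f(x_6) = 8.000000, coefficient = 2
x_7 = 2.2500, f(x_7) = 11.390625, coefficient = 2
x_8 = 2.5000, f(x_8) = 15.625000, coefficient = 2
x_9 = 2.7500, f(x_9) = 20.796875, coefficient = 2
x_10 = 3.0000, f(x_10) = 27.000000, coefficient = 1

I ≈ (0.250000/2) × 162.968750 = 20.371094
Exact value: 20.234375
Error: 0.136719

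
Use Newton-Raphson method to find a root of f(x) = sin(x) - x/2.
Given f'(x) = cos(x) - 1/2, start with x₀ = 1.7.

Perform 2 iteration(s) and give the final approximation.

f(x) = sin(x) - x/2
f'(x) = cos(x) - 1/2
x₀ = 1.7

Newton-Raphson formula: x_{n+1} = x_n - f(x_n)/f'(x_n)

Iteration 1:
  f(1.700000) = 0.141665
  f'(1.700000) = -0.628844
  x_1 = 1.700000 - 0.141665/(-0.628844) = 1.925278
Iteration 2:
  f(1.925278) = -0.024812
  f'(1.925278) = -0.847104
  x_2 = 1.925278 - (-0.024812)/(-0.847104) = 1.895987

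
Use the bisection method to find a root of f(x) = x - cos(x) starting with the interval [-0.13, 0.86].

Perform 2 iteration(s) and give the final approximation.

f(x) = x - cos(x)
Initial interval: [-0.13, 0.86]

Iteration 1:
  c_1 = (-0.130000 + 0.860000)/2 = 0.365000
  f(c_1) = f(0.365000) = -0.569124
  f(a) × f(c) ≥ 0, new interval: [0.365000, 0.860000]
Iteration 2:
  c_2 = (0.365000 + 0.860000)/2 = 0.612500
  f(c_2) = f(0.612500) = -0.205713
  f(a) × f(c) ≥ 0, new interval: [0.612500, 0.860000]

After 2 iteration(s), the approximation is c_2 = 0.612500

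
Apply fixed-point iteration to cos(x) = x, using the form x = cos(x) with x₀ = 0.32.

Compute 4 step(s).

Equation: cos(x) = x
Fixed-point form: x = cos(x)
x₀ = 0.32

x_1 = g(0.320000) = 0.949235
x_2 = g(0.949235) = 0.582305
x_3 = g(0.582305) = 0.835197
x_4 = g(0.835197) = 0.671031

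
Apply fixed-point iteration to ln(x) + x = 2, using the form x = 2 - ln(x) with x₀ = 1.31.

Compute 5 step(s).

Equation: ln(x) + x = 2
Fixed-point form: x = 2 - ln(x)
x₀ = 1.31

x_1 = g(1.310000) = 1.729973
x_2 = g(1.729973) = 1.451894
x_3 = g(1.451894) = 1.627131
x_4 = g(1.627131) = 1.513182
x_5 = g(1.513182) = 1.585785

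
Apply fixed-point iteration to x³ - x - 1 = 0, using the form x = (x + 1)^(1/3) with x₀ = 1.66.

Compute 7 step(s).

Equation: x³ - x - 1 = 0
Fixed-point form: x = (x + 1)^(1/3)
x₀ = 1.66

x_1 = g(1.660000) = 1.385566
x_2 = g(1.385566) = 1.336176
x_3 = g(1.336176) = 1.326891
x_4 = g(1.326891) = 1.325131
x_5 = g(1.325131) = 1.324796
x_6 = g(1.324796) = 1.324733
x_7 = g(1.324733) = 1.324721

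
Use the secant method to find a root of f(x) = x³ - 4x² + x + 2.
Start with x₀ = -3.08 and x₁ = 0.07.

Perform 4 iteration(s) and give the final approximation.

f(x) = x³ - 4x² + x + 2
x₀ = -3.08, x₁ = 0.07

Secant formula: x_{n+1} = x_n - f(x_n)(x_n - x_{n-1})/(f(x_n) - f(x_{n-1}))

Iteration 1:
  f(-3.080000) = -68.243712
  f(0.070000) = 2.050743
  x_2 = 0.070000 - 2.050743×(0.070000 - (-3.080000))/(2.050743 - (-68.243712))
       = -0.021897
Iteration 2:
  f(0.070000) = 2.050743
  f(-0.021897) = 1.976175
  x_3 = -0.021897 - 1.976175×(-0.021897 - 0.070000)/(1.976175 - 2.050743)
       = -2.457307
Iteration 3:
  f(-0.021897) = 1.976175
  f(-2.457307) = -39.448823
  x_4 = -2.457307 - (-39.448823)×(-2.457307 - (-0.021897))/(-39.448823 - 1.976175)
       = -0.138078
Iteration 4:
  f(-2.457307) = -39.448823
  f(-0.138078) = 1.783028
  x_5 = -0.138078 - 1.783028×(-0.138078 - (-2.457307))/(1.783028 - (-39.448823))
       = -0.238370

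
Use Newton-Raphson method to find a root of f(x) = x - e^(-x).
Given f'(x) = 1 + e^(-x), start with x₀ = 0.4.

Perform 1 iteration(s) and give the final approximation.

f(x) = x - e^(-x)
f'(x) = 1 + e^(-x)
x₀ = 0.4

Newton-Raphson formula: x_{n+1} = x_n - f(x_n)/f'(x_n)

Iteration 1:
  f(0.400000) = -0.270320
  f'(0.400000) = 1.670320
  x_1 = 0.400000 - (-0.270320)/1.670320 = 0.561837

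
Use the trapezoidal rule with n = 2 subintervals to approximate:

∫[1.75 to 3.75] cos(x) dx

f(x) = cos(x)
a = 1.75, b = 3.75, n = 2
h = (b - a)/n = 1.000000

Trapezoidal rule: (h/2)[f(x₀) + 2f(x₁) + 2f(x₂) + ... + f(xₙ)]

x_0 = 1.7500, f(x_0) = -0.178246, coefficient = 1
x_1 = 2.7500, f(x_1) = -0.924302, coefficient = 2
x_2 = 3.7500, f(x_2) = -0.820559, coefficient = 1

I ≈ (1.000000/2) × -2.847410 = -1.423705
Exact value: -1.555547
Error: 0.131842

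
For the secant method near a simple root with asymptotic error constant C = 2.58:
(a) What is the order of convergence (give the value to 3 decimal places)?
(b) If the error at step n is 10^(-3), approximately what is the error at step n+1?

(a) Secant method has superlinear convergence with order φ = (1+√5)/2 ≈ 1.618.
    This means |e_{n+1}| ≈ C|e_n|^1.618.

(b) With |e_n| = 10^(-3) and C = 2.58:
    |e_{n+1}| ≈ 2.58 × (10^(-3))^1.618 = 2.58 × 10^(-4.85)

(a) ≈ 1.618 (golden ratio); (b) |e_{n+1}| ≈ 3.610e-05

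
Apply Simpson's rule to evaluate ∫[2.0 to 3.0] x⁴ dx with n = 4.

f(x) = x⁴
a = 2.0, b = 3.0, n = 4
h = (b - a)/n = 0.250000

Simpson's rule: (h/3)[f(x₀) + 4f(x₁) + 2f(x₂) + ... + f(xₙ)]

x_0 = 2.0000, f(x_0) = 16.000000, coefficient = 1
x_1 = 2.2500, f(x_1) = 25.628906, coefficient = 4
x_2 = 2.5000, f(x_2) = 39.062500, coefficient = 2
x_3 = 2.7500, f(x_3) = 57.191406, coefficient = 4
x_4 = 3.0000, f(x_4) = 81.000000, coefficient = 1

I ≈ (0.250000/3) × 506.406250 = 42.200521
Exact value: 42.200000
Error: 0.000521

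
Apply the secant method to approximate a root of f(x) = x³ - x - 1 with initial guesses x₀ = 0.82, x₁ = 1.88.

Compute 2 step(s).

f(x) = x³ - x - 1
x₀ = 0.82, x₁ = 1.88

Secant formula: x_{n+1} = x_n - f(x_n)(x_n - x_{n-1})/(f(x_n) - f(x_{n-1}))

Iteration 1:
  f(0.820000) = -1.268632
  f(1.880000) = 3.764672
  x_2 = 1.880000 - 3.764672×(1.880000 - 0.820000)/(3.764672 - (-1.268632))
       = 1.087170
Iteration 2:
  f(1.880000) = 3.764672
  f(1.087170) = -0.802201
  x_3 = 1.087170 - (-0.802201)×(1.087170 - 1.880000)/(-0.802201 - 3.764672)
       = 1.226436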